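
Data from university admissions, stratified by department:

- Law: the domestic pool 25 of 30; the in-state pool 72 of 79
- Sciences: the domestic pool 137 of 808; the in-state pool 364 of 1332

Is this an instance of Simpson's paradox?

Law: the domestic pool 25/30 = 83.3%, the in-state pool 72/79 = 91.1% → the in-state pool
Sciences: the domestic pool 137/808 = 17.0%, the in-state pool 364/1332 = 27.3% → the in-state pool
Overall: the domestic pool 162/838 = 19.3%, the in-state pool 436/1411 = 30.9% → the in-state pool
The in-state pool wins overall and in every department group — no reversal.

No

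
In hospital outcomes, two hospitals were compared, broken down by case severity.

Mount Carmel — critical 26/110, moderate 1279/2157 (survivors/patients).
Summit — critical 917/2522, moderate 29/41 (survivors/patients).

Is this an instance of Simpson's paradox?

Yes

Critical: Mount Carmel 26/110 = 23.6%, Summit 917/2522 = 36.4% → Summit
Moderate: Mount Carmel 1279/2157 = 59.3%, Summit 29/41 = 70.7% → Summit
Overall: Mount Carmel 1305/2267 = 57.6%, Summit 946/2563 = 36.9% → Mount Carmel
Summit wins each case group but Mount Carmel wins overall — the comparison reverses. Summit's patients skew toward critical, which has a lower base rate.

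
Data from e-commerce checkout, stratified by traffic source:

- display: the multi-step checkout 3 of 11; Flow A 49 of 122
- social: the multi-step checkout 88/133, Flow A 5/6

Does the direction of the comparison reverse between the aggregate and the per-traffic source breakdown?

Display: the multi-step checkout 3/11 = 27.3%, Flow A 49/122 = 40.2% → Flow A
Social: the multi-step checkout 88/133 = 66.2%, Flow A 5/6 = 83.3% → Flow A
Overall: the multi-step checkout 91/144 = 63.2%, Flow A 54/128 = 42.2% → the multi-step checkout
Flow A wins each traffic group but the multi-step checkout wins overall — the comparison reverses. Flow A's sessions skew toward display, which has a lower base rate.

Yes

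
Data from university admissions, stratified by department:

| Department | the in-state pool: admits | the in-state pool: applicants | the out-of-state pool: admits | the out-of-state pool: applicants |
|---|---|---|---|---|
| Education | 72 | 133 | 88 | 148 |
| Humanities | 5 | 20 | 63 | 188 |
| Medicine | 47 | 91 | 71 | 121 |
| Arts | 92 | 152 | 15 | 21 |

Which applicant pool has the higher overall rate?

the in-state pool

Education: the in-state pool 72/133 = 54.1%, the out-of-state pool 88/148 = 59.5% → the out-of-state pool
Humanities: the in-state pool 5/20 = 25.0%, the out-of-state pool 63/188 = 33.5% → the out-of-state pool
Medicine: the in-state pool 47/91 = 51.6%, the out-of-state pool 71/121 = 58.7% → the out-of-state pool
Arts: the in-state pool 92/152 = 60.5%, the out-of-state pool 15/21 = 71.4% → the out-of-state pool
Overall: the in-state pool 216/396 = 54.5%, the out-of-state pool 237/478 = 49.6% → the in-state pool
(The out-of-state pool wins every department group but the in-state pool wins overall — the out-of-state pool's applicants skew toward the low-rate Humanities group.)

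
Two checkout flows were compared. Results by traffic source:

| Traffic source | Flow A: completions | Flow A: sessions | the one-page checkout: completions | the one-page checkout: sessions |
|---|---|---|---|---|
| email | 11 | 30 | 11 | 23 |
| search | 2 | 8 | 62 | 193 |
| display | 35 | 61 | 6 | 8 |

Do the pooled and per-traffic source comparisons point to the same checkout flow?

No

Email: Flow A 11/30 = 36.7%, the one-page checkout 11/23 = 47.8% → the one-page checkout
Search: Flow A 2/8 = 25.0%, the one-page checkout 62/193 = 32.1% → the one-page checkout
Display: Flow A 35/61 = 57.4%, the one-page checkout 6/8 = 75.0% → the one-page checkout
Overall: Flow A 48/99 = 48.5%, the one-page checkout 79/224 = 35.3% → Flow A
The one-page checkout wins each traffic group but Flow A wins overall — the comparison reverses. The one-page checkout's sessions skew toward search, which has a lower base rate.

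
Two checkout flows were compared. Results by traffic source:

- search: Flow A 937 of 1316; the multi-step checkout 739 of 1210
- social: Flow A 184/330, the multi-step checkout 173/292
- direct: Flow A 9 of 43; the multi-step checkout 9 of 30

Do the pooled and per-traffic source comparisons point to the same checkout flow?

Search: Flow A 937/1316 = 71.2%, the multi-step checkout 739/1210 = 61.1% → Flow A
Social: Flow A 184/330 = 55.8%, the multi-step checkout 173/292 = 59.2% → the multi-step checkout
Direct: Flow A 9/43 = 20.9%, the multi-step checkout 9/30 = 30.0% → the multi-step checkout
Overall: Flow A 1130/1689 = 66.9%, the multi-step checkout 921/1532 = 60.1% → Flow A
Neither sweeps: Flow A wins 1 of 3 groups, the multi-step checkout wins 2. Flow A wins overall but not every group — no Simpson reversal.

No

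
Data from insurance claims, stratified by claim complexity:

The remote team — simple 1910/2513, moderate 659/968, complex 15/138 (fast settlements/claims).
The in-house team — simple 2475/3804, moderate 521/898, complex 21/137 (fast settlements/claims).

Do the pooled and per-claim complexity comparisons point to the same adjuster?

No

Simple: the remote team 1910/2513 = 76.0%, the in-house team 2475/3804 = 65.1% → the remote team
Moderate: the remote team 659/968 = 68.1%, the in-house team 521/898 = 58.0% → the remote team
Complex: the remote team 15/138 = 10.9%, the in-house team 21/137 = 15.3% → the in-house team
Overall: the remote team 2584/3619 = 71.4%, the in-house team 3017/4839 = 62.3% → the remote team
Neither sweeps: the remote team wins 2 of 3 groups, the in-house team wins 1. The remote team wins overall but not every group — no Simpson reversal.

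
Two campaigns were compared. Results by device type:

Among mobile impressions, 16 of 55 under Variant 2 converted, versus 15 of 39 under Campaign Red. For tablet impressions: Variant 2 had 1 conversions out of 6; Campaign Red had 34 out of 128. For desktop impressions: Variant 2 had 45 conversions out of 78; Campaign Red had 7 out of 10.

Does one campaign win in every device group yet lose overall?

Mobile: Variant 2 16/55 = 29.1%, Campaign Red 15/39 = 38.5% → Campaign Red
Tablet: Variant 2 1/6 = 16.7%, Campaign Red 34/128 = 26.6% → Campaign Red
Desktop: Variant 2 45/78 = 57.7%, Campaign Red 7/10 = 70.0% → Campaign Red
Overall: Variant 2 62/139 = 44.6%, Campaign Red 56/177 = 31.6% → Variant 2
Campaign Red wins each device group but Variant 2 wins overall — the comparison reverses. Campaign Red's impressions skew toward tablet, which has a lower base rate.

Yes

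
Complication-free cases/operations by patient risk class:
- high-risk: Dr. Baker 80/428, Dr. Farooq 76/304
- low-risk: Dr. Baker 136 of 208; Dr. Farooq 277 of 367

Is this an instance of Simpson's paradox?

No

High-risk: Dr. Baker 80/428 = 18.7%, Dr. Farooq 76/304 = 25.0% → Dr. Farooq
Low-risk: Dr. Baker 136/208 = 65.4%, Dr. Farooq 277/367 = 75.5% → Dr. Farooq
Overall: Dr. Baker 216/636 = 34.0%, Dr. Farooq 353/671 = 52.6% → Dr. Farooq
Dr. Farooq wins overall and in every patient risk group — no reversal.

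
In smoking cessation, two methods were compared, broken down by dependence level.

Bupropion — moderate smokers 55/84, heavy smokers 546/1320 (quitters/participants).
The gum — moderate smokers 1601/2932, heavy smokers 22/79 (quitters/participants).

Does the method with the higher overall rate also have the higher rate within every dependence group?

No

Moderate smokers: bupropion 55/84 = 65.5%, the gum 1601/2932 = 54.6% → bupropion
Heavy smokers: bupropion 546/1320 = 41.4%, the gum 22/79 = 27.8% → bupropion
Overall: bupropion 601/1404 = 42.8%, the gum 1623/3011 = 53.9% → the gum
Bupropion wins each dependence group but the gum wins overall — the comparison reverses. Bupropion's participants skew toward heavy smokers, which has a lower base rate.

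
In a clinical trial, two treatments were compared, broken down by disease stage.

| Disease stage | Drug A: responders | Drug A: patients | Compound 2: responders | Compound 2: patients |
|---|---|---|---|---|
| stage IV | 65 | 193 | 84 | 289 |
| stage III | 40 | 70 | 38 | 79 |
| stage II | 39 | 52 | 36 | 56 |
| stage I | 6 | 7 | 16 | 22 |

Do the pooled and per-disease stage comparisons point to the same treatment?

Stage IV: Drug A 65/193 = 33.7%, Compound 2 84/289 = 29.1% → Drug A
Stage III: Drug A 40/70 = 57.1%, Compound 2 38/79 = 48.1% → Drug A
Stage II: Drug A 39/52 = 75.0%, Compound 2 36/56 = 64.3% → Drug A
Stage I: Drug A 6/7 = 85.7%, Compound 2 16/22 = 72.7% → Drug A
Overall: Drug A 150/322 = 46.6%, Compound 2 174/446 = 39.0% → Drug A
Drug A wins overall and in every disease group — no reversal.

Yes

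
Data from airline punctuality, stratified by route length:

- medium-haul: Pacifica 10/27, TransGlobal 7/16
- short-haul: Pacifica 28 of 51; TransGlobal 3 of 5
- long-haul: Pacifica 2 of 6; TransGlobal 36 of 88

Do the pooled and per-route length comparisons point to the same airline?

No

Medium-haul: Pacifica 10/27 = 37.0%, TransGlobal 7/16 = 43.8% → TransGlobal
Short-haul: Pacifica 28/51 = 54.9%, TransGlobal 3/5 = 60.0% → TransGlobal
Long-haul: Pacifica 2/6 = 33.3%, TransGlobal 36/88 = 40.9% → TransGlobal
Overall: Pacifica 40/84 = 47.6%, TransGlobal 46/109 = 42.2% → Pacifica
TransGlobal wins each route group but Pacifica wins overall — the comparison reverses. TransGlobal's flights skew toward long-haul, which has a lower base rate.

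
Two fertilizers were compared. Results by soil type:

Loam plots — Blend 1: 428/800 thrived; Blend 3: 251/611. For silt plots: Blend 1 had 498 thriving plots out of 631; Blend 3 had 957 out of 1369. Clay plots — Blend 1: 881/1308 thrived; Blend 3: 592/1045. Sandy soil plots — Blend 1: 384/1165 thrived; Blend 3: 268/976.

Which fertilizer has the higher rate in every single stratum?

Loam: Blend 1 428/800 = 53.5%, Blend 3 251/611 = 41.1% → Blend 1
Silt: Blend 1 498/631 = 78.9%, Blend 3 957/1369 = 69.9% → Blend 1
Clay: Blend 1 881/1308 = 67.4%, Blend 3 592/1045 = 56.7% → Blend 1
Sandy soil: Blend 1 384/1165 = 33.0%, Blend 3 268/976 = 27.5% → Blend 1
Blend 1 has the higher rate in all 4 groups.

Blend 1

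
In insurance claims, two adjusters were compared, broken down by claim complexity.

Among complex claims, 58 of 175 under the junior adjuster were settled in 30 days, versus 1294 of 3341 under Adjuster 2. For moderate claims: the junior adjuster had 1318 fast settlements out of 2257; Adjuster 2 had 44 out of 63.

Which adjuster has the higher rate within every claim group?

Complex: the junior adjuster 58/175 = 33.1%, Adjuster 2 1294/3341 = 38.7% → Adjuster 2
Moderate: the junior adjuster 1318/2257 = 58.4%, Adjuster 2 44/63 = 69.8% → Adjuster 2
Adjuster 2 has the higher rate in both groups.

Adjuster 2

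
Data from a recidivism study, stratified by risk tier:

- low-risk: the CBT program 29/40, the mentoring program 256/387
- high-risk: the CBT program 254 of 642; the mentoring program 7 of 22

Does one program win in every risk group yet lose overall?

Yes

Low-risk: the CBT program 29/40 = 72.5%, the mentoring program 256/387 = 66.1% → the CBT program
High-risk: the CBT program 254/642 = 39.6%, the mentoring program 7/22 = 31.8% → the CBT program
Overall: the CBT program 283/682 = 41.5%, the mentoring program 263/409 = 64.3% → the mentoring program
The CBT program wins each risk group but the mentoring program wins overall — the comparison reverses. The CBT program's participants skew toward high-risk, which has a lower base rate.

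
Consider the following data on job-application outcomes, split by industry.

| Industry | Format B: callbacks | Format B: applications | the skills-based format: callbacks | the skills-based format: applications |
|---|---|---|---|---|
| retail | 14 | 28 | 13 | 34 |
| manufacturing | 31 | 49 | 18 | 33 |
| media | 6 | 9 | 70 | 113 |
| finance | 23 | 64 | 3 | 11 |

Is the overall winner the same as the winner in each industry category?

Retail: Format B 14/28 = 50.0%, the skills-based format 13/34 = 38.2% → Format B
Manufacturing: Format B 31/49 = 63.3%, the skills-based format 18/33 = 54.5% → Format B
Media: Format B 6/9 = 66.7%, the skills-based format 70/113 = 61.9% → Format B
Finance: Format B 23/64 = 35.9%, the skills-based format 3/11 = 27.3% → Format B
Overall: Format B 74/150 = 49.3%, the skills-based format 104/191 = 54.5% → the skills-based format
Format B wins each industry group but the skills-based format wins overall — the comparison reverses. Format B's applications skew toward finance, which has a lower base rate.

No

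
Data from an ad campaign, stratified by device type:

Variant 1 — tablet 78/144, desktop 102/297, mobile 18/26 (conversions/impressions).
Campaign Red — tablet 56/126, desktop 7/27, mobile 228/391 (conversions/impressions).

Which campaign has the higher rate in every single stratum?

Variant 1

Tablet: Variant 1 78/144 = 54.2%, Campaign Red 56/126 = 44.4% → Variant 1
Desktop: Variant 1 102/297 = 34.3%, Campaign Red 7/27 = 25.9% → Variant 1
Mobile: Variant 1 18/26 = 69.2%, Campaign Red 228/391 = 58.3% → Variant 1
Variant 1 has the higher rate in all 3 groups.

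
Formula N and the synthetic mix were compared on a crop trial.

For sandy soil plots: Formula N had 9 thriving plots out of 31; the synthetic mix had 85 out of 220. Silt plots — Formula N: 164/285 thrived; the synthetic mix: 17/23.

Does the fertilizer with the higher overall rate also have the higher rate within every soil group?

Sandy soil: Formula N 9/31 = 29.0%, the synthetic mix 85/220 = 38.6% → the synthetic mix
Silt: Formula N 164/285 = 57.5%, the synthetic mix 17/23 = 73.9% → the synthetic mix
Overall: Formula N 173/316 = 54.7%, the synthetic mix 102/243 = 42.0% → Formula N
The synthetic mix wins each soil group but Formula N wins overall — the comparison reverses. The synthetic mix's plots skew toward sandy soil, which has a lower base rate.

No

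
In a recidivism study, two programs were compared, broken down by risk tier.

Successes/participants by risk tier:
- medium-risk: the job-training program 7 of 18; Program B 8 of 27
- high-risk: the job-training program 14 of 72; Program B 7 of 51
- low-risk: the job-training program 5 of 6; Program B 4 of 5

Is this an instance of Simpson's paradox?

No

Medium-risk: the job-training program 7/18 = 38.9%, Program B 8/27 = 29.6% → the job-training program
High-risk: the job-training program 14/72 = 19.4%, Program B 7/51 = 13.7% → the job-training program
Low-risk: the job-training program 5/6 = 83.3%, Program B 4/5 = 80.0% → the job-training program
Overall: the job-training program 26/96 = 27.1%, Program B 19/83 = 22.9% → the job-training program
The job-training program wins overall and in every risk group — no reversal.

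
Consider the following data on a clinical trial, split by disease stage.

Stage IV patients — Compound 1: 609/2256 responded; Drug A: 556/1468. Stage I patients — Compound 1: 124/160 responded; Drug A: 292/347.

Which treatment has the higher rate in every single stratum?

Drug A

Stage IV: Compound 1 609/2256 = 27.0%, Drug A 556/1468 = 37.9% → Drug A
Stage I: Compound 1 124/160 = 77.5%, Drug A 292/347 = 84.1% → Drug A
Drug A has the higher rate in both groups.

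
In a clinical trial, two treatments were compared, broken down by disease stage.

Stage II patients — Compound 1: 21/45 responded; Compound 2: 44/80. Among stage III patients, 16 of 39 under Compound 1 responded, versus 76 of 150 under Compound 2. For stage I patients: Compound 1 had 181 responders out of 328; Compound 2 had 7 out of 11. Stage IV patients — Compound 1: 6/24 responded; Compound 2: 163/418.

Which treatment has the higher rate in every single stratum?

Compound 2

Stage II: Compound 1 21/45 = 46.7%, Compound 2 44/80 = 55.0% → Compound 2
Stage III: Compound 1 16/39 = 41.0%, Compound 2 76/150 = 50.7% → Compound 2
Stage I: Compound 1 181/328 = 55.2%, Compound 2 7/11 = 63.6% → Compound 2
Stage IV: Compound 1 6/24 = 25.0%, Compound 2 163/418 = 39.0% → Compound 2
Compound 2 has the higher rate in all 4 groups.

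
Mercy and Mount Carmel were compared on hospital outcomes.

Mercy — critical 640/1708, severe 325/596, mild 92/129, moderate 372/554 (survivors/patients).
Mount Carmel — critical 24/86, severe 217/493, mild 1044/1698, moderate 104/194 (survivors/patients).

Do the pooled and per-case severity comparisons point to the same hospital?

No

Critical: Mercy 640/1708 = 37.5%, Mount Carmel 24/86 = 27.9% → Mercy
Severe: Mercy 325/596 = 54.5%, Mount Carmel 217/493 = 44.0% → Mercy
Mild: Mercy 92/129 = 71.3%, Mount Carmel 1044/1698 = 61.5% → Mercy
Moderate: Mercy 372/554 = 67.1%, Mount Carmel 104/194 = 53.6% → Mercy
Overall: Mercy 1429/2987 = 47.8%, Mount Carmel 1389/2471 = 56.2% → Mount Carmel
Mercy wins each case group but Mount Carmel wins overall — the comparison reverses. Mercy's patients skew toward critical, which has a lower base rate.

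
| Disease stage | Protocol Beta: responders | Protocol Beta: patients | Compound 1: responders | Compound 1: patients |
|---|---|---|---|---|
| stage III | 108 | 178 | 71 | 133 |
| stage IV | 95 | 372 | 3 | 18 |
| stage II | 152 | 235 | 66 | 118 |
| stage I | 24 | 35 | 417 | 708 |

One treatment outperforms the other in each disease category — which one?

Stage III: Protocol Beta 108/178 = 60.7%, Compound 1 71/133 = 53.4% → Protocol Beta
Stage IV: Protocol Beta 95/372 = 25.5%, Compound 1 3/18 = 16.7% → Protocol Beta
Stage II: Protocol Beta 152/235 = 64.7%, Compound 1 66/118 = 55.9% → Protocol Beta
Stage I: Protocol Beta 24/35 = 68.6%, Compound 1 417/708 = 58.9% → Protocol Beta
Protocol Beta has the higher rate in all 4 groups.

Protocol Beta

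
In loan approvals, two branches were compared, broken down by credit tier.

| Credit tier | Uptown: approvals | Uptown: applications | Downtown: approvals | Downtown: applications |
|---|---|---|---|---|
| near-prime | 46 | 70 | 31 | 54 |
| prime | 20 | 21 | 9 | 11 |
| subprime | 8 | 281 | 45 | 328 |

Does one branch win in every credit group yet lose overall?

No

Near-prime: Uptown 46/70 = 65.7%, Downtown 31/54 = 57.4% → Uptown
Prime: Uptown 20/21 = 95.2%, Downtown 9/11 = 81.8% → Uptown
Subprime: Uptown 8/281 = 2.8%, Downtown 45/328 = 13.7% → Downtown
Overall: Uptown 74/372 = 19.9%, Downtown 85/393 = 21.6% → Downtown
Neither sweeps: Uptown wins 2 of 3 groups, Downtown wins 1. Downtown wins overall but not every group — no Simpson reversal.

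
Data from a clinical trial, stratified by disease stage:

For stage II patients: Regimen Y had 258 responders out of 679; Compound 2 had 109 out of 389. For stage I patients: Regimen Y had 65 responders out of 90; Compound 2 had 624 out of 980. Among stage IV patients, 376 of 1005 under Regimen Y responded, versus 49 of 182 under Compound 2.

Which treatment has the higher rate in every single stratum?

Regimen Y

Stage II: Regimen Y 258/679 = 38.0%, Compound 2 109/389 = 28.0% → Regimen Y
Stage I: Regimen Y 65/90 = 72.2%, Compound 2 624/980 = 63.7% → Regimen Y
Stage IV: Regimen Y 376/1005 = 37.4%, Compound 2 49/182 = 26.9% → Regimen Y
Regimen Y has the higher rate in all 3 groups.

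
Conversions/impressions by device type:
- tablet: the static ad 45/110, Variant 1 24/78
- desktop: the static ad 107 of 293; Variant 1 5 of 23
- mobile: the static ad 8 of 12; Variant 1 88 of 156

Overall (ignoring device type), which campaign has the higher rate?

Variant 1

Tablet: the static ad 45/110 = 40.9%, Variant 1 24/78 = 30.8% → the static ad
Desktop: the static ad 107/293 = 36.5%, Variant 1 5/23 = 21.7% → the static ad
Mobile: the static ad 8/12 = 66.7%, Variant 1 88/156 = 56.4% → the static ad
Overall: the static ad 160/415 = 38.6%, Variant 1 117/257 = 45.5% → Variant 1
(The static ad wins every device group but Variant 1 wins overall — the static ad's impressions skew toward the low-rate desktop group.)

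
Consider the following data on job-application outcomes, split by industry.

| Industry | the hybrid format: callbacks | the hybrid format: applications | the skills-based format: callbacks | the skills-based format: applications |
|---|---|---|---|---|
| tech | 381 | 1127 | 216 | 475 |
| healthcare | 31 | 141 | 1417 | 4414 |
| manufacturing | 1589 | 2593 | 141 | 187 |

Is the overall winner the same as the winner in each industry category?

No

Tech: the hybrid format 381/1127 = 33.8%, the skills-based format 216/475 = 45.5% → the skills-based format
Healthcare: the hybrid format 31/141 = 22.0%, the skills-based format 1417/4414 = 32.1% → the skills-based format
Manufacturing: the hybrid format 1589/2593 = 61.3%, the skills-based format 141/187 = 75.4% → the skills-based format
Overall: the hybrid format 2001/3861 = 51.8%, the skills-based format 1774/5076 = 34.9% → the hybrid format
The skills-based format wins each industry group but the hybrid format wins overall — the comparison reverses. The skills-based format's applications skew toward healthcare, which has a lower base rate.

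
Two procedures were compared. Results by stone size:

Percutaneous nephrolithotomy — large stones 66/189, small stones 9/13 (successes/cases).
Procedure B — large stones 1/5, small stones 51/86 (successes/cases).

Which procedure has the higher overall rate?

Large stones: percutaneous nephrolithotomy 66/189 = 34.9%, Procedure B 1/5 = 20.0% → percutaneous nephrolithotomy
Small stones: percutaneous nephrolithotomy 9/13 = 69.2%, Procedure B 51/86 = 59.3% → percutaneous nephrolithotomy
Overall: percutaneous nephrolithotomy 75/202 = 37.1%, Procedure B 52/91 = 57.1% → Procedure B
(Percutaneous nephrolithotomy wins every stone group but Procedure B wins overall — percutaneous nephrolithotomy's cases skew toward the low-rate large stones group.)

Procedure B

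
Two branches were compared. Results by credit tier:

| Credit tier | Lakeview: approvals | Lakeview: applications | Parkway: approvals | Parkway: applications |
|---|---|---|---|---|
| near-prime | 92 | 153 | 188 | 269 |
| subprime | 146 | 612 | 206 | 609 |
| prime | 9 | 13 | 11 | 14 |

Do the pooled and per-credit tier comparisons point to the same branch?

Near-prime: Lakeview 92/153 = 60.1%, Parkway 188/269 = 69.9% → Parkway
Subprime: Lakeview 146/612 = 23.9%, Parkway 206/609 = 33.8% → Parkway
Prime: Lakeview 9/13 = 69.2%, Parkway 11/14 = 78.6% → Parkway
Overall: Lakeview 247/778 = 31.7%, Parkway 405/892 = 45.4% → Parkway
Parkway wins overall and in every credit group — no reversal.

Yes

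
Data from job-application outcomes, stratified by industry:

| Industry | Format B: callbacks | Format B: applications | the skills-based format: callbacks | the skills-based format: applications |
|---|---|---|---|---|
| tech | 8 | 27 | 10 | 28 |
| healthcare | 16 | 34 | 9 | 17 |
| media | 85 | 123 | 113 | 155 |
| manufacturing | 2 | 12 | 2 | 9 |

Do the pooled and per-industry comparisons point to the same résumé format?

Tech: Format B 8/27 = 29.6%, the skills-based format 10/28 = 35.7% → the skills-based format
Healthcare: Format B 16/34 = 47.1%, the skills-based format 9/17 = 52.9% → the skills-based format
Media: Format B 85/123 = 69.1%, the skills-based format 113/155 = 72.9% → the skills-based format
Manufacturing: Format B 2/12 = 16.7%, the skills-based format 2/9 = 22.2% → the skills-based format
Overall: Format B 111/196 = 56.6%, the skills-based format 134/209 = 64.1% → the skills-based format
The skills-based format wins overall and in every industry group — no reversal.

Yes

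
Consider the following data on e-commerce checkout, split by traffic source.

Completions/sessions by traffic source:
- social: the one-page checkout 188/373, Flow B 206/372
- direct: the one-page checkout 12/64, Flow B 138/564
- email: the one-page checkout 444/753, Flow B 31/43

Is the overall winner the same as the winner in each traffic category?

No

Social: the one-page checkout 188/373 = 50.4%, Flow B 206/372 = 55.4% → Flow B
Direct: the one-page checkout 12/64 = 18.8%, Flow B 138/564 = 24.5% → Flow B
Email: the one-page checkout 444/753 = 59.0%, Flow B 31/43 = 72.1% → Flow B
Overall: the one-page checkout 644/1190 = 54.1%, Flow B 375/979 = 38.3% → the one-page checkout
Flow B wins each traffic group but the one-page checkout wins overall — the comparison reverses. Flow B's sessions skew toward direct, which has a lower base rate.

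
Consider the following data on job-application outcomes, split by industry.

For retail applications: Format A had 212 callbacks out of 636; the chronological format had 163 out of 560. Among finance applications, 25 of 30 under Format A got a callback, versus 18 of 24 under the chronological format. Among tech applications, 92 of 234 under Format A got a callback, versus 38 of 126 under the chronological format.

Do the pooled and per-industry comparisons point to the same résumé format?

Retail: Format A 212/636 = 33.3%, the chronological format 163/560 = 29.1% → Format A
Finance: Format A 25/30 = 83.3%, the chronological format 18/24 = 75.0% → Format A
Tech: Format A 92/234 = 39.3%, the chronological format 38/126 = 30.2% → Format A
Overall: Format A 329/900 = 36.6%, the chronological format 219/710 = 30.8% → Format A
Format A wins overall and in every industry group — no reversal.

Yes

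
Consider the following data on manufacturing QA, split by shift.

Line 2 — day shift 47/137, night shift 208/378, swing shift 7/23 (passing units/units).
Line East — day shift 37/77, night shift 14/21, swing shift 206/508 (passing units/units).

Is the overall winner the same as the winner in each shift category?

No

Day shift: Line 2 47/137 = 34.3%, Line East 37/77 = 48.1% → Line East
Night shift: Line 2 208/378 = 55.0%, Line East 14/21 = 66.7% → Line East
Swing shift: Line 2 7/23 = 30.4%, Line East 206/508 = 40.6% → Line East
Overall: Line 2 262/538 = 48.7%, Line East 257/606 = 42.4% → Line 2
Line East wins each shift group but Line 2 wins overall — the comparison reverses. Line East's units skew toward swing shift, which has a lower base rate.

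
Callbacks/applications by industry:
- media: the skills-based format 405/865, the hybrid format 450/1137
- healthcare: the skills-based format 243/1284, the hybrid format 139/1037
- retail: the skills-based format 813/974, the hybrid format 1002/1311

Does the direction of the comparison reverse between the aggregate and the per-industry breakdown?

No

Media: the skills-based format 405/865 = 46.8%, the hybrid format 450/1137 = 39.6% → the skills-based format
Healthcare: the skills-based format 243/1284 = 18.9%, the hybrid format 139/1037 = 13.4% → the skills-based format
Retail: the skills-based format 813/974 = 83.5%, the hybrid format 1002/1311 = 76.4% → the skills-based format
Overall: the skills-based format 1461/3123 = 46.8%, the hybrid format 1591/3485 = 45.7% → the skills-based format
The skills-based format wins overall and in every industry group — no reversal.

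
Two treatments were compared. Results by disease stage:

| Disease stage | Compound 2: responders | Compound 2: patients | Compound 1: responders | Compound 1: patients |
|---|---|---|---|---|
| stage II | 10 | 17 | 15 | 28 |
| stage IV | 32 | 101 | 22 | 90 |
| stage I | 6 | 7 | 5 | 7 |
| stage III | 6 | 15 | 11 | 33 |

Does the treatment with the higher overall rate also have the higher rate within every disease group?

Yes

Stage II: Compound 2 10/17 = 58.8%, Compound 1 15/28 = 53.6% → Compound 2
Stage IV: Compound 2 32/101 = 31.7%, Compound 1 22/90 = 24.4% → Compound 2
Stage I: Compound 2 6/7 = 85.7%, Compound 1 5/7 = 71.4% → Compound 2
Stage III: Compound 2 6/15 = 40.0%, Compound 1 11/33 = 33.3% → Compound 2
Overall: Compound 2 54/140 = 38.6%, Compound 1 53/158 = 33.5% → Compound 2
Compound 2 wins overall and in every disease group — no reversal.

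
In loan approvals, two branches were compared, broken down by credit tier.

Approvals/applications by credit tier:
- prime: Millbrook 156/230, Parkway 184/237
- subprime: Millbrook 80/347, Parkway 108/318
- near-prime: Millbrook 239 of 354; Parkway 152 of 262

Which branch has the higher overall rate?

Parkway

Prime: Millbrook 156/230 = 67.8%, Parkway 184/237 = 77.6% → Parkway
Subprime: Millbrook 80/347 = 23.1%, Parkway 108/318 = 34.0% → Parkway
Near-prime: Millbrook 239/354 = 67.5%, Parkway 152/262 = 58.0% → Millbrook
Overall: Millbrook 475/931 = 51.0%, Parkway 444/817 = 54.3% → Parkway
(Neither sweeps every credit group, but Parkway has the higher pooled rate.)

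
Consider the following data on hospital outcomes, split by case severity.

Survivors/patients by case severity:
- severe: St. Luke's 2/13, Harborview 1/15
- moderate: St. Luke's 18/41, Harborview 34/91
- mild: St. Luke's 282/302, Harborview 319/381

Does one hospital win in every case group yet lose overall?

No

Severe: St. Luke's 2/13 = 15.4%, Harborview 1/15 = 6.7% → St. Luke's
Moderate: St. Luke's 18/41 = 43.9%, Harborview 34/91 = 37.4% → St. Luke's
Mild: St. Luke's 282/302 = 93.4%, Harborview 319/381 = 83.7% → St. Luke's
Overall: St. Luke's 302/356 = 84.8%, Harborview 354/487 = 72.7% → St. Luke's
St. Luke's wins overall and in every case group — no reversal.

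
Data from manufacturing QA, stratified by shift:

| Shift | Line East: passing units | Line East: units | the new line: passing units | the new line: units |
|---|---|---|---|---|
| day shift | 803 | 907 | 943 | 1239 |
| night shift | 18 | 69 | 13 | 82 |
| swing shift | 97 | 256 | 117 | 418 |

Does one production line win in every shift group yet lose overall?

No

Day shift: Line East 803/907 = 88.5%, the new line 943/1239 = 76.1% → Line East
Night shift: Line East 18/69 = 26.1%, the new line 13/82 = 15.9% → Line East
Swing shift: Line East 97/256 = 37.9%, the new line 117/418 = 28.0% → Line East
Overall: Line East 918/1232 = 74.5%, the new line 1073/1739 = 61.7% → Line East
Line East wins overall and in every shift group — no reversal.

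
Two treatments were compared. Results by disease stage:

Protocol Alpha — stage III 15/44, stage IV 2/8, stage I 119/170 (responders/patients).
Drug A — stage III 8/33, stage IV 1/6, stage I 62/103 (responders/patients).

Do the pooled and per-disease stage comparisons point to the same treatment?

Yes

Stage III: Protocol Alpha 15/44 = 34.1%, Drug A 8/33 = 24.2% → Protocol Alpha
Stage IV: Protocol Alpha 2/8 = 25.0%, Drug A 1/6 = 16.7% → Protocol Alpha
Stage I: Protocol Alpha 119/170 = 70.0%, Drug A 62/103 = 60.2% → Protocol Alpha
Overall: Protocol Alpha 136/222 = 61.3%, Drug A 71/142 = 50.0% → Protocol Alpha
Protocol Alpha wins overall and in every disease group — no reversal.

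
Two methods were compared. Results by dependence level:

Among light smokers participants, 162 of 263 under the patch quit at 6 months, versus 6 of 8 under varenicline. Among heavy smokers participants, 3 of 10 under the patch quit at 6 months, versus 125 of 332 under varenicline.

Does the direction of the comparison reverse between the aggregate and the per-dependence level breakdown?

Yes

Light smokers: the patch 162/263 = 61.6%, varenicline 6/8 = 75.0% → varenicline
Heavy smokers: the patch 3/10 = 30.0%, varenicline 125/332 = 37.7% → varenicline
Overall: the patch 165/273 = 60.4%, varenicline 131/340 = 38.5% → the patch
Varenicline wins each dependence group but the patch wins overall — the comparison reverses. Varenicline's participants skew toward heavy smokers, which has a lower base rate.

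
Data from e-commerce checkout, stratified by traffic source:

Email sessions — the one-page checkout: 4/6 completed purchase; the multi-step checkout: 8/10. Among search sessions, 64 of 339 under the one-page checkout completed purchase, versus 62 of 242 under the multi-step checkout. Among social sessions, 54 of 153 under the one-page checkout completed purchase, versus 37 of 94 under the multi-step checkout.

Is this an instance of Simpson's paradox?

No

Email: the one-page checkout 4/6 = 66.7%, the multi-step checkout 8/10 = 80.0% → the multi-step checkout
Search: the one-page checkout 64/339 = 18.9%, the multi-step checkout 62/242 = 25.6% → the multi-step checkout
Social: the one-page checkout 54/153 = 35.3%, the multi-step checkout 37/94 = 39.4% → the multi-step checkout
Overall: the one-page checkout 122/498 = 24.5%, the multi-step checkout 107/346 = 30.9% → the multi-step checkout
The multi-step checkout wins overall and in every traffic group — no reversal.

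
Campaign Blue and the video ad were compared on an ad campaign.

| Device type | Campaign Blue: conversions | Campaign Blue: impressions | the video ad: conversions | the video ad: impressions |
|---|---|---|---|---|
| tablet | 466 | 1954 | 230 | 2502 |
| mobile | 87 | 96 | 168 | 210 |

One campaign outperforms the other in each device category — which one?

Campaign Blue

Tablet: Campaign Blue 466/1954 = 23.8%, the video ad 230/2502 = 9.2% → Campaign Blue
Mobile: Campaign Blue 87/96 = 90.6%, the video ad 168/210 = 80.0% → Campaign Blue
Campaign Blue has the higher rate in both groups.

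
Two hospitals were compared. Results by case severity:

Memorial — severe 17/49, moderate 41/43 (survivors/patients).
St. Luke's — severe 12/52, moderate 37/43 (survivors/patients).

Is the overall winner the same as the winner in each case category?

Yes

Severe: Memorial 17/49 = 34.7%, St. Luke's 12/52 = 23.1% → Memorial
Moderate: Memorial 41/43 = 95.3%, St. Luke's 37/43 = 86.0% → Memorial
Overall: Memorial 58/92 = 63.0%, St. Luke's 49/95 = 51.6% → Memorial
Memorial wins overall and in every case group — no reversal.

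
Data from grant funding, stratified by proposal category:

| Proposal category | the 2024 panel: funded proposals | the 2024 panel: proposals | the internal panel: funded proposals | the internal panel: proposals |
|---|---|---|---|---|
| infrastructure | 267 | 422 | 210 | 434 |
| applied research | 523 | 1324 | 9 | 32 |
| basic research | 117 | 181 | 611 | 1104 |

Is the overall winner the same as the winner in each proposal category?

No

Infrastructure: the 2024 panel 267/422 = 63.3%, the internal panel 210/434 = 48.4% → the 2024 panel
Applied research: the 2024 panel 523/1324 = 39.5%, the internal panel 9/32 = 28.1% → the 2024 panel
Basic research: the 2024 panel 117/181 = 64.6%, the internal panel 611/1104 = 55.3% → the 2024 panel
Overall: the 2024 panel 907/1927 = 47.1%, the internal panel 830/1570 = 52.9% → the internal panel
The 2024 panel wins each proposal group but the internal panel wins overall — the comparison reverses. The 2024 panel's proposals skew toward applied research, which has a lower base rate.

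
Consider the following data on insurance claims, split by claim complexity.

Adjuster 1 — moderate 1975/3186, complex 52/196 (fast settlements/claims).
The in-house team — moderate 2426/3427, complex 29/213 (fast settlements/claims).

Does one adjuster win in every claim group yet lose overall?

Moderate: Adjuster 1 1975/3186 = 62.0%, the in-house team 2426/3427 = 70.8% → the in-house team
Complex: Adjuster 1 52/196 = 26.5%, the in-house team 29/213 = 13.6% → Adjuster 1
Overall: Adjuster 1 2027/3382 = 59.9%, the in-house team 2455/3640 = 67.4% → the in-house team
Neither sweeps: Adjuster 1 wins 1 of 2 groups, the in-house team wins 1. The in-house team wins overall but not every group — no Simpson reversal.

No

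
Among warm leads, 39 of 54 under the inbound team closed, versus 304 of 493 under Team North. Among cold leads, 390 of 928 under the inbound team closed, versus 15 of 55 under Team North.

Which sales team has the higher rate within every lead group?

Warm: the inbound team 39/54 = 72.2%, Team North 304/493 = 61.7% → the inbound team
Cold: the inbound team 390/928 = 42.0%, Team North 15/55 = 27.3% → the inbound team
The inbound team has the higher rate in both groups.

the inbound team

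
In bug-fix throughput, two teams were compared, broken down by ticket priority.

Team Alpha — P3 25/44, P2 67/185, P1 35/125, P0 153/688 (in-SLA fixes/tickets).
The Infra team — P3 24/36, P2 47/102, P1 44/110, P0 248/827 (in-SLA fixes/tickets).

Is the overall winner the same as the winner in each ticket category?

P3: Team Alpha 25/44 = 56.8%, the Infra team 24/36 = 66.7% → the Infra team
P2: Team Alpha 67/185 = 36.2%, the Infra team 47/102 = 46.1% → the Infra team
P1: Team Alpha 35/125 = 28.0%, the Infra team 44/110 = 40.0% → the Infra team
P0: Team Alpha 153/688 = 22.2%, the Infra team 248/827 = 30.0% → the Infra team
Overall: Team Alpha 280/1042 = 26.9%, the Infra team 363/1075 = 33.8% → the Infra team
The Infra team wins overall and in every ticket group — no reversal.

Yes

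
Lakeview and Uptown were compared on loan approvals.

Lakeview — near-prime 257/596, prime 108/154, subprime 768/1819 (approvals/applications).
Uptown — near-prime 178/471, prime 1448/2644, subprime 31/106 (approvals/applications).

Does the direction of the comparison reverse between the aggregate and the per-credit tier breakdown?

Near-prime: Lakeview 257/596 = 43.1%, Uptown 178/471 = 37.8% → Lakeview
Prime: Lakeview 108/154 = 70.1%, Uptown 1448/2644 = 54.8% → Lakeview
Subprime: Lakeview 768/1819 = 42.2%, Uptown 31/106 = 29.2% → Lakeview
Overall: Lakeview 1133/2569 = 44.1%, Uptown 1657/3221 = 51.4% → Uptown
Lakeview wins each credit group but Uptown wins overall — the comparison reverses. Lakeview's applications skew toward subprime, which has a lower base rate.

Yes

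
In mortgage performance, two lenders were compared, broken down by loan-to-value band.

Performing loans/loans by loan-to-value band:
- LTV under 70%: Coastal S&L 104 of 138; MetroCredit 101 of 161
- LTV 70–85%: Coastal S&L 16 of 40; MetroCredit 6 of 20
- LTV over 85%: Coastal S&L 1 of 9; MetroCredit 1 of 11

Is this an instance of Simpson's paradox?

No

LTV under 70%: Coastal S&L 104/138 = 75.4%, MetroCredit 101/161 = 62.7% → Coastal S&L
LTV 70–85%: Coastal S&L 16/40 = 40.0%, MetroCredit 6/20 = 30.0% → Coastal S&L
LTV over 85%: Coastal S&L 1/9 = 11.1%, MetroCredit 1/11 = 9.1% → Coastal S&L
Overall: Coastal S&L 121/187 = 64.7%, MetroCredit 108/192 = 56.2% → Coastal S&L
Coastal S&L wins overall and in every loan-to-value group — no reversal.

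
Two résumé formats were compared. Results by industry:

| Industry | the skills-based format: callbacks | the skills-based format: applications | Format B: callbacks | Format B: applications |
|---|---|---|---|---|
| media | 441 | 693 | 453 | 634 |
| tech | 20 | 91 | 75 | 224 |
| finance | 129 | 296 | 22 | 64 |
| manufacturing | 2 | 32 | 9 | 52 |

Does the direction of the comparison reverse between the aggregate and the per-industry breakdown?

Media: the skills-based format 441/693 = 63.6%, Format B 453/634 = 71.5% → Format B
Tech: the skills-based format 20/91 = 22.0%, Format B 75/224 = 33.5% → Format B
Finance: the skills-based format 129/296 = 43.6%, Format B 22/64 = 34.4% → the skills-based format
Manufacturing: the skills-based format 2/32 = 6.2%, Format B 9/52 = 17.3% → Format B
Overall: the skills-based format 592/1112 = 53.2%, Format B 559/974 = 57.4% → Format B
Neither sweeps: the skills-based format wins 1 of 4 groups, Format B wins 3. Format B wins overall but not every group — no Simpson reversal.

No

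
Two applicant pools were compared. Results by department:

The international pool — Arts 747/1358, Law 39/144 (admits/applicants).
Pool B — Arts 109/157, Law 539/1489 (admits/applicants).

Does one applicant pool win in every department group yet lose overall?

Arts: the international pool 747/1358 = 55.0%, Pool B 109/157 = 69.4% → Pool B
Law: the international pool 39/144 = 27.1%, Pool B 539/1489 = 36.2% → Pool B
Overall: the international pool 786/1502 = 52.3%, Pool B 648/1646 = 39.4% → the international pool
Pool B wins each department group but the international pool wins overall — the comparison reverses. Pool B's applicants skew toward Law, which has a lower base rate.

Yes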